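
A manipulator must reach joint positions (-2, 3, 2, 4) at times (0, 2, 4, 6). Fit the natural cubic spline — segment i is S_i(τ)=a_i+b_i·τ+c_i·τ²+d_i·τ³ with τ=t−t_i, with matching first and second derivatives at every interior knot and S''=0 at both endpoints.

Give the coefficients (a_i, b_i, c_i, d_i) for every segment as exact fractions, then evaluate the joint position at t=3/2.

  seg 0: a=-2 b=17/5 c=0 d=-9/40
  seg 1: a=3 b=7/10 c=-27/20 d=3/8
  seg 2: a=2 b=-1/5 c=9/10 d=-3/20
S(3/2) = 749/320

Δ: Δ0=5/2, Δ1=-1/2, Δ2=1
row 1: diag=8, rhs=-18; c'=1/4, d'=-9/4
row 2: denom=8−2·1/4=15/2; d'=(9−2·-9/4)/(15/2)=9/5
back: M2=9/5
back: M1=-9/4−1/4·9/5=-27/10
M: M0=0, M1=-27/10, M2=9/5, M3=0
seg 0: a=-2, c=M0/2=0, d=(M1−M0)/(6·2)=-9/40, b=Δ0−h0·(2M0+M1)/6=17/5
seg 1: a=3, c=M1/2=-27/20, d=(M2−M1)/(6·2)=3/8, b=Δ1−h1·(2M1+M2)/6=7/10
seg 2: a=2, c=M2/2=9/10, d=(M3−M2)/(6·2)=-3/20, b=Δ2−h2·(2M2+M3)/6=-1/5
t_q=3/2 → seg 0, τ=3/2; S=-2+17/5·τ+0·τ²+-9/40·τ³=749/320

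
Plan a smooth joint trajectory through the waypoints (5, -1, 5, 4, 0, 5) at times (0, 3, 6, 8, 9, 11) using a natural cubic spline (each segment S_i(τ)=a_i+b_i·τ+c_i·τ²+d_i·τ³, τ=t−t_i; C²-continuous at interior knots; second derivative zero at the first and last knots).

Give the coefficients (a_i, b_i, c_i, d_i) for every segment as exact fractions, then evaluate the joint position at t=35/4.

  seg 0: a=5 b=-7599/2398 c=0 d=2803/21582
  seg 1: a=-1 b=405/1199 c=2803/2398 d=-4423/21582
  seg 2: a=5 b=4359/2398 c=-810/1199 d=-1159/4796
  seg 3: a=4 b=-825/218 c=-5097/2398 d=2290/1199
  seg 4: a=0 b=-5529/2398 c=8643/2398 d=-2881/4796
S(35/4) = 14807/19184

Δ: Δ0=-2, Δ1=2, Δ2=-1/2, Δ3=-4, Δ4=5/2
row 1: diag=12, rhs=24; c'=1/4, d'=2
row 2: denom=10−3·1/4=37/4; d'=(-15−3·2)/(37/4)=-84/37
row 3: denom=6−2·8/37=206/37; d'=(-21−2·-84/37)/(206/37)=-609/206
row 4: denom=6−1·37/206=1199/206; d'=(39−1·-609/206)/(1199/206)=8643/1199
back: M4=8643/1199
back: M3=-609/206−37/206·8643/1199=-5097/1199
back: M2=-84/37−8/37·-5097/1199=-1620/1199
back: M1=2−1/4·-1620/1199=2803/1199
M: M0=0, M1=2803/1199, M2=-1620/1199, M3=-5097/1199, M4=8643/1199, M5=0
seg 0: a=5, c=M0/2=0, d=(M1−M0)/(6·3)=2803/21582, b=Δ0−h0·(2M0+M1)/6=-7599/2398
seg 1: a=-1, c=M1/2=2803/2398, d=(M2−M1)/(6·3)=-4423/21582, b=Δ1−h1·(2M1+M2)/6=405/1199
seg 2: a=5, c=M2/2=-810/1199, d=(M3−M2)/(6·2)=-1159/4796, b=Δ2−h2·(2M2+M3)/6=4359/2398
seg 3: a=4, c=M3/2=-5097/2398, d=(M4−M3)/(6·1)=2290/1199, b=Δ3−h3·(2M3+M4)/6=-825/218
seg 4: a=0, c=M4/2=8643/2398, d=(M5−M4)/(6·2)=-2881/4796, b=Δ4−h4·(2M4+M5)/6=-5529/2398
t_q=35/4 → seg 3, τ=3/4; S=4+-825/218·τ+-5097/2398·τ²+2290/1199·τ³=14807/19184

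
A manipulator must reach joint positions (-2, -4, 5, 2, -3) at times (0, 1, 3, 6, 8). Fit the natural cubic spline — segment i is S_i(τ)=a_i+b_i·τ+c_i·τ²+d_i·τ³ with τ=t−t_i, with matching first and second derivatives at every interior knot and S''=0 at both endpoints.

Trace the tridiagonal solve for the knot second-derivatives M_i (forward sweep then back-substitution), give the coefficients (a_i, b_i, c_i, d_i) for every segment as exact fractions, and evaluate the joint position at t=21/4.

Δ: Δ0=-2, Δ1=9/2, Δ2=-1, Δ3=-5/2
row 1: diag=6, rhs=39; c'=1/3, d'=13/2
row 2: denom=10−2·1/3=28/3; d'=(-33−2·13/2)/(28/3)=-69/14
row 3: denom=10−3·9/28=253/28; d'=(-9−3·-69/14)/(253/28)=162/253
back: M3=162/253
back: M2=-69/14−9/28·162/253=-1299/253
back: M1=13/2−1/3·-1299/253=4155/506
M: M0=0, M1=4155/506, M2=-1299/253, M3=162/253, M4=0
seg 0: a=-2, c=M0/2=0, d=(M1−M0)/(6·1)=1385/1012, b=Δ0−h0·(2M0+M1)/6=-3409/1012
seg 1: a=-4, c=M1/2=4155/1012, d=(M2−M1)/(6·2)=-2251/2024, b=Δ1−h1·(2M1+M2)/6=373/506
seg 2: a=5, c=M2/2=-1299/506, d=(M3−M2)/(6·3)=487/1518, b=Δ2−h2·(2M2+M3)/6=965/253
seg 3: a=2, c=M3/2=81/253, d=(M4−M3)/(6·2)=-27/506, b=Δ3−h3·(2M3+M4)/6=-1481/506
t_q=21/4 → seg 2, τ=9/4; S=5+965/253·τ+-1299/506·τ²+487/1518·τ³=137305/32384

  seg 0: a=-2 b=-3409/1012 c=0 d=1385/1012
  seg 1: a=-4 b=373/506 c=4155/1012 d=-2251/2024
  seg 2: a=5 b=965/253 c=-1299/506 d=487/1518
  seg 3: a=2 b=-1481/506 c=81/253 d=-27/506
S(21/4) = 137305/32384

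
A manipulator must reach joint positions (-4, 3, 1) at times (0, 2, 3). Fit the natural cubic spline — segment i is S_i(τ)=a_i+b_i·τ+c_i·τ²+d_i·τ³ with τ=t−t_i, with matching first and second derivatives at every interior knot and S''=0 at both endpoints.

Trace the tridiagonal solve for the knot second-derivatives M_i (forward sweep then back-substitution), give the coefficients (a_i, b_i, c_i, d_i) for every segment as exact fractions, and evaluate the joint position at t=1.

Δ: Δ0=7/2, Δ1=-2
row 1: diag=6, rhs=-33; c'=1/6, d'=-11/2
back: M1=-11/2
M: M0=0, M1=-11/2, M2=0
seg 0: a=-4, c=M0/2=0, d=(M1−M0)/(6·2)=-11/24, b=Δ0−h0·(2M0+M1)/6=16/3
seg 1: a=3, c=M1/2=-11/4, d=(M2−M1)/(6·1)=11/12, b=Δ1−h1·(2M1+M2)/6=-1/6
t_q=1 → seg 0, τ=1; S=-4+16/3·τ+0·τ²+-11/24·τ³=7/8

  seg 0: a=-4 b=16/3 c=0 d=-11/24
  seg 1: a=3 b=-1/6 c=-11/4 d=11/12
S(1) = 7/8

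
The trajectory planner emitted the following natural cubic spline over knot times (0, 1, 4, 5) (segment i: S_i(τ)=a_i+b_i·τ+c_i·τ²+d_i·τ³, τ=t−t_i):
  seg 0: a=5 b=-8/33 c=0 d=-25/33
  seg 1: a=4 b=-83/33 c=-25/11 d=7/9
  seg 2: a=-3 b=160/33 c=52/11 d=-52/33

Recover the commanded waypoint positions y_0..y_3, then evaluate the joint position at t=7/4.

y_0 = S_0(0) = a_0 = 5
y_1 = S_1(0) = a_1 = 4
y_2 = S_2(0) = a_2 = -3
y_3 = S_2(1) = 5
t_q=7/4 is in segment 1 (τ=3/4); S_1(τ)=819/704

y_0=5 y_1=4 y_2=-3 y_3=5
S(7/4) = 819/704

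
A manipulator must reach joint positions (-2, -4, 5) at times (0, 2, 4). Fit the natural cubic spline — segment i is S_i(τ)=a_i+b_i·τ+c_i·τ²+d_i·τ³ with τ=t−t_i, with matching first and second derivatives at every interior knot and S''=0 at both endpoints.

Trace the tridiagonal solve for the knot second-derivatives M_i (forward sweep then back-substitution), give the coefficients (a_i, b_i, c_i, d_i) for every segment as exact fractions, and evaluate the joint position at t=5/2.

  seg 0: a=-2 b=-19/8 c=0 d=11/32
  seg 1: a=-4 b=7/4 c=33/16 d=-11/32
S(5/2) = -679/256

Δ: Δ0=-1, Δ1=9/2
row 1: diag=8, rhs=33; c'=1/4, d'=33/8
back: M1=33/8
M: M0=0, M1=33/8, M2=0
seg 0: a=-2, c=M0/2=0, d=(M1−M0)/(6·2)=11/32, b=Δ0−h0·(2M0+M1)/6=-19/8
seg 1: a=-4, c=M1/2=33/16, d=(M2−M1)/(6·2)=-11/32, b=Δ1−h1·(2M1+M2)/6=7/4
t_q=5/2 → seg 1, τ=1/2; S=-4+7/4·τ+33/16·τ²+-11/32·τ³=-679/256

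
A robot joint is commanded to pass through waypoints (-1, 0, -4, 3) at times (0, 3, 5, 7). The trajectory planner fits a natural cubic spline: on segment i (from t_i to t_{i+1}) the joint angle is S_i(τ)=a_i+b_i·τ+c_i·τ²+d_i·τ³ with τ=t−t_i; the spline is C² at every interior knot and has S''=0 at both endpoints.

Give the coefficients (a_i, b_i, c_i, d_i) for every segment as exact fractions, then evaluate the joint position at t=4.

  seg 0: a=-1 b=343/228 c=0 d=-89/684
  seg 1: a=0 b=-229/114 c=-89/76 d=67/114
  seg 2: a=-4 b=41/114 c=179/76 d=-179/456
S(4) = -197/76

Δ: Δ0=1/3, Δ1=-2, Δ2=7/2
row 1: diag=10, rhs=-14; c'=1/5, d'=-7/5
row 2: denom=8−2·1/5=38/5; d'=(33−2·-7/5)/(38/5)=179/38
back: M2=179/38
back: M1=-7/5−1/5·179/38=-89/38
M: M0=0, M1=-89/38, M2=179/38, M3=0
seg 0: a=-1, c=M0/2=0, d=(M1−M0)/(6·3)=-89/684, b=Δ0−h0·(2M0+M1)/6=343/228
seg 1: a=0, c=M1/2=-89/76, d=(M2−M1)/(6·2)=67/114, b=Δ1−h1·(2M1+M2)/6=-229/114
seg 2: a=-4, c=M2/2=179/76, d=(M3−M2)/(6·2)=-179/456, b=Δ2−h2·(2M2+M3)/6=41/114
t_q=4 → seg 1, τ=1; S=0+-229/114·τ+-89/76·τ²+67/114·τ³=-197/76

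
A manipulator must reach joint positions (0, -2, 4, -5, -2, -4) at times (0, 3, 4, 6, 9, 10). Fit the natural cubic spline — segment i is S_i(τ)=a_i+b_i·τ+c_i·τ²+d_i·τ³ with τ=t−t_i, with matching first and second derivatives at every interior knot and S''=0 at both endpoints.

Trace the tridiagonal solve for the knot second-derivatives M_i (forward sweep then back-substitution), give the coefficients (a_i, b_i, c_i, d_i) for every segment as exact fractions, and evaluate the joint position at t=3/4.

Δ: Δ0=-2/3, Δ1=6, Δ2=-9/2, Δ3=1, Δ4=-2
row 1: diag=8, rhs=40; c'=1/8, d'=5
row 2: denom=6−1·1/8=47/8; d'=(-63−1·5)/(47/8)=-544/47
row 3: denom=10−2·16/47=438/47; d'=(33−2·-544/47)/(438/47)=2639/438
row 4: denom=8−3·47/146=1027/146; d'=(-18−3·2639/438)/(1027/146)=-5267/1027
back: M4=-5267/1027
back: M3=2639/438−47/146·-5267/1027=23650/3081
back: M2=-544/47−16/47·23650/3081=-43712/3081
back: M1=5−1/8·-43712/3081=20869/3081
M: M0=0, M1=20869/3081, M2=-43712/3081, M3=23650/3081, M4=-5267/1027, M5=0
seg 0: a=0, c=M0/2=0, d=(M1−M0)/(6·3)=20869/55458, b=Δ0−h0·(2M0+M1)/6=-24977/6162
seg 1: a=-2, c=M1/2=20869/6162, d=(M2−M1)/(6·1)=-21527/6162, b=Δ1−h1·(2M1+M2)/6=18815/3081
seg 2: a=4, c=M2/2=-21856/3081, d=(M3−M2)/(6·2)=11227/6162, b=Δ2−h2·(2M2+M3)/6=4929/2054
seg 3: a=-5, c=M3/2=11825/3081, d=(M4−M3)/(6·3)=-39451/55458, b=Δ3−h3·(2M3+M4)/6=-1949/474
seg 4: a=-2, c=M4/2=-5267/2054, d=(M5−M4)/(6·1)=5267/6162, b=Δ4−h4·(2M4+M5)/6=-895/3081
t_q=3/4 → seg 0, τ=3/4; S=0+-24977/6162·τ+0·τ²+20869/55458·τ³=-378763/131456

  seg 0: a=0 b=-24977/6162 c=0 d=20869/55458
  seg 1: a=-2 b=18815/3081 c=20869/6162 d=-21527/6162
  seg 2: a=4 b=4929/2054 c=-21856/3081 d=11227/6162
  seg 3: a=-5 b=-1949/474 c=11825/3081 d=-39451/55458
  seg 4: a=-2 b=-895/3081 c=-5267/2054 d=5267/6162
S(3/4) = -378763/131456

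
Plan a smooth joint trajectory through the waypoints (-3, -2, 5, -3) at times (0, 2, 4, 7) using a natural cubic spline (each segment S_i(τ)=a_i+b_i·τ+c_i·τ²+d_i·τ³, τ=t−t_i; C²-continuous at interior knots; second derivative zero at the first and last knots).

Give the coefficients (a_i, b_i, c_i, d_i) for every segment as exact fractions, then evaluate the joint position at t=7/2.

  seg 0: a=-3 b=-35/57 c=0 d=127/456
  seg 1: a=-2 b=311/114 c=127/76 d=-293/456
  seg 2: a=5 b=97/57 c=-83/38 d=83/342
S(7/2) = 4479/1216

Δ: Δ0=1/2, Δ1=7/2, Δ2=-8/3
row 1: diag=8, rhs=18; c'=1/4, d'=9/4
row 2: denom=10−2·1/4=19/2; d'=(-37−2·9/4)/(19/2)=-83/19
back: M2=-83/19
back: M1=9/4−1/4·-83/19=127/38
M: M0=0, M1=127/38, M2=-83/19, M3=0
seg 0: a=-3, c=M0/2=0, d=(M1−M0)/(6·2)=127/456, b=Δ0−h0·(2M0+M1)/6=-35/57
seg 1: a=-2, c=M1/2=127/76, d=(M2−M1)/(6·2)=-293/456, b=Δ1−h1·(2M1+M2)/6=311/114
seg 2: a=5, c=M2/2=-83/38, d=(M3−M2)/(6·3)=83/342, b=Δ2−h2·(2M2+M3)/6=97/57
t_q=7/2 → seg 1, τ=3/2; S=-2+311/114·τ+127/76·τ²+-293/456·τ³=4479/1216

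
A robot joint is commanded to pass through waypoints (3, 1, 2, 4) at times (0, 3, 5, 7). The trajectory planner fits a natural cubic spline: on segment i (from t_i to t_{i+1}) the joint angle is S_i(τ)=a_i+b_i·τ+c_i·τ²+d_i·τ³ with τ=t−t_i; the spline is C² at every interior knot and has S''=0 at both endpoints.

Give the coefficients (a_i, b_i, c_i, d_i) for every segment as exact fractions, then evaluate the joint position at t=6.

  seg 0: a=3 b=-227/228 c=0 d=25/684
  seg 1: a=1 b=-1/114 c=25/76 d=-17/456
  seg 2: a=2 b=49/57 c=2/19 d=-1/57
S(6) = 56/19

Δ: Δ0=-2/3, Δ1=1/2, Δ2=1
row 1: diag=10, rhs=7; c'=1/5, d'=7/10
row 2: denom=8−2·1/5=38/5; d'=(3−2·7/10)/(38/5)=4/19
back: M2=4/19
back: M1=7/10−1/5·4/19=25/38
M: M0=0, M1=25/38, M2=4/19, M3=0
seg 0: a=3, c=M0/2=0, d=(M1−M0)/(6·3)=25/684, b=Δ0−h0·(2M0+M1)/6=-227/228
seg 1: a=1, c=M1/2=25/76, d=(M2−M1)/(6·2)=-17/456, b=Δ1−h1·(2M1+M2)/6=-1/114
seg 2: a=2, c=M2/2=2/19, d=(M3−M2)/(6·2)=-1/57, b=Δ2−h2·(2M2+M3)/6=49/57
t_q=6 → seg 2, τ=1; S=2+49/57·τ+2/19·τ²+-1/57·τ³=56/19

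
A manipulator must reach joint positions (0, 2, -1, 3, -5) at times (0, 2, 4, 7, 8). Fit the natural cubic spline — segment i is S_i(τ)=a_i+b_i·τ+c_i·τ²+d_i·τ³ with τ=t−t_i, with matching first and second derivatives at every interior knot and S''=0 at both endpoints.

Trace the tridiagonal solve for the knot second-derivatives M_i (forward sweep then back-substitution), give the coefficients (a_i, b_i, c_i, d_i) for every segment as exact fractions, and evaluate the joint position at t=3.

  seg 0: a=0 b=3281/1608 c=0 d=-1673/6432
  seg 1: a=2 b=-869/804 c=-1673/1072 d=4345/6432
  seg 2: a=-1 b=1259/1608 c=167/67 d=-3713/4824
  seg 3: a=3 b=-4055/804 c=-2377/536 d=2377/1608
S(3) = 73/2144

Δ: Δ0=1, Δ1=-3/2, Δ2=4/3, Δ3=-8
row 1: diag=8, rhs=-15; c'=1/4, d'=-15/8
row 2: denom=10−2·1/4=19/2; d'=(17−2·-15/8)/(19/2)=83/38
row 3: denom=8−3·6/19=134/19; d'=(-56−3·83/38)/(134/19)=-2377/268
back: M3=-2377/268
back: M2=83/38−6/19·-2377/268=334/67
back: M1=-15/8−1/4·334/67=-1673/536
M: M0=0, M1=-1673/536, M2=334/67, M3=-2377/268, M4=0
seg 0: a=0, c=M0/2=0, d=(M1−M0)/(6·2)=-1673/6432, b=Δ0−h0·(2M0+M1)/6=3281/1608
seg 1: a=2, c=M1/2=-1673/1072, d=(M2−M1)/(6·2)=4345/6432, b=Δ1−h1·(2M1+M2)/6=-869/804
seg 2: a=-1, c=M2/2=167/67, d=(M3−M2)/(6·3)=-3713/4824, b=Δ2−h2·(2M2+M3)/6=1259/1608
seg 3: a=3, c=M3/2=-2377/536, d=(M4−M3)/(6·1)=2377/1608, b=Δ3−h3·(2M3+M4)/6=-4055/804
t_q=3 → seg 1, τ=1; S=2+-869/804·τ+-1673/1072·τ²+4345/6432·τ³=73/2144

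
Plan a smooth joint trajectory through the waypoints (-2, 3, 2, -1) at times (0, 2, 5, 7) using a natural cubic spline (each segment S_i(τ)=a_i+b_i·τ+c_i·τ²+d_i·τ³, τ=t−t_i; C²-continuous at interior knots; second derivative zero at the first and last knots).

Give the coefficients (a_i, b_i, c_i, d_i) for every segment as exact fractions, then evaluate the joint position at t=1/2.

Δ: Δ0=5/2, Δ1=-1/3, Δ2=-3/2
row 1: diag=10, rhs=-17; c'=3/10, d'=-17/10
row 2: denom=10−3·3/10=91/10; d'=(-7−3·-17/10)/(91/10)=-19/91
back: M2=-19/91
back: M1=-17/10−3/10·-19/91=-149/91
M: M0=0, M1=-149/91, M2=-19/91, M3=0
seg 0: a=-2, c=M0/2=0, d=(M1−M0)/(6·2)=-149/1092, b=Δ0−h0·(2M0+M1)/6=1663/546
seg 1: a=3, c=M1/2=-149/182, d=(M2−M1)/(6·3)=5/63, b=Δ1−h1·(2M1+M2)/6=769/546
seg 2: a=2, c=M2/2=-19/182, d=(M3−M2)/(6·2)=19/1092, b=Δ2−h2·(2M2+M3)/6=-743/546
t_q=1/2 → seg 0, τ=1/2; S=-2+1663/546·τ+0·τ²+-149/1092·τ³=-1439/2912

  seg 0: a=-2 b=1663/546 c=0 d=-149/1092
  seg 1: a=3 b=769/546 c=-149/182 d=5/63
  seg 2: a=2 b=-743/546 c=-19/182 d=19/1092
S(1/2) = -1439/2912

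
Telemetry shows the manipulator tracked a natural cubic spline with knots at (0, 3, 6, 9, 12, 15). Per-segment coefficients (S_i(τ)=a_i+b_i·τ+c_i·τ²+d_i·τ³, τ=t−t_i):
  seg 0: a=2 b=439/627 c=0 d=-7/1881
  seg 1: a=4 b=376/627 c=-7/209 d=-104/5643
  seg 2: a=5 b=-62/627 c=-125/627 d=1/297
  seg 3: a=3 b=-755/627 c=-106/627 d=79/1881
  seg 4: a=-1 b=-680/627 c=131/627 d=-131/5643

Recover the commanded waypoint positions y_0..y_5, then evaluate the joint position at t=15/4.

y_0=2 y_1=4 y_2=5 y_3=3 y_4=-1 y_5=-3
S(15/4) = 14791/3344

y_0 = S_0(0) = a_0 = 2
y_1 = S_1(0) = a_1 = 4
y_2 = S_2(0) = a_2 = 5
y_3 = S_3(0) = a_3 = 3
y_4 = S_4(0) = a_4 = -1
y_5 = S_4(3) = -3
t_q=15/4 is in segment 1 (τ=3/4); S_1(τ)=14791/3344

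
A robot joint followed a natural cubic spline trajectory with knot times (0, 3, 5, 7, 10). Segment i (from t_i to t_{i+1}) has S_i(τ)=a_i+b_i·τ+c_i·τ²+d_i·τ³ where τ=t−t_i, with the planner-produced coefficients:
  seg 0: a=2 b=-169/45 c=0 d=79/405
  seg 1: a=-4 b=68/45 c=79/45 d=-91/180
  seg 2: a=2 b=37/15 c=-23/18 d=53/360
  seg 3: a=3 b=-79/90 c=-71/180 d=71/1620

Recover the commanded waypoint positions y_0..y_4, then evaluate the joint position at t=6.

y_0=2 y_1=-4 y_2=2 y_3=3 y_4=-2
S(6) = 1201/360

y_0 = S_0(0) = a_0 = 2
y_1 = S_1(0) = a_1 = -4
y_2 = S_2(0) = a_2 = 2
y_3 = S_3(0) = a_3 = 3
y_4 = S_3(3) = -2
t_q=6 is in segment 2 (τ=1); S_2(τ)=1201/360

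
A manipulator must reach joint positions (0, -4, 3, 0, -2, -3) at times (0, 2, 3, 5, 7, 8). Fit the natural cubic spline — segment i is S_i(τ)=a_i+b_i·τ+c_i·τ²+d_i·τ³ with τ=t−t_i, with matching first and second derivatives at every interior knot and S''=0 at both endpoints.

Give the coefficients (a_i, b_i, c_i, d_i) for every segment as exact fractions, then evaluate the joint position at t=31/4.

Δ: Δ0=-2, Δ1=7, Δ2=-3/2, Δ3=-1, Δ4=-1
row 1: diag=6, rhs=54; c'=1/6, d'=9
row 2: denom=6−1·1/6=35/6; d'=(-51−1·9)/(35/6)=-72/7
row 3: denom=8−2·12/35=256/35; d'=(3−2·-72/7)/(256/35)=825/256
row 4: denom=6−2·35/128=349/64; d'=(0−2·825/256)/(349/64)=-825/698
back: M4=-825/698
back: M3=825/256−35/128·-825/698=2475/698
back: M2=-72/7−12/35·2475/698=-4014/349
back: M1=9−1/6·-4014/349=3810/349
M: M0=0, M1=3810/349, M2=-4014/349, M3=2475/698, M4=-825/698, M5=0
seg 0: a=0, c=M0/2=0, d=(M1−M0)/(6·2)=635/698, b=Δ0−h0·(2M0+M1)/6=-1968/349
seg 1: a=-4, c=M1/2=1905/349, d=(M2−M1)/(6·1)=-1304/349, b=Δ1−h1·(2M1+M2)/6=1842/349
seg 2: a=3, c=M2/2=-2007/349, d=(M3−M2)/(6·2)=3501/2792, b=Δ2−h2·(2M2+M3)/6=1740/349
seg 3: a=0, c=M3/2=2475/1396, d=(M4−M3)/(6·2)=-275/698, b=Δ3−h3·(2M3+M4)/6=-2073/698
seg 4: a=-2, c=M4/2=-825/1396, d=(M5−M4)/(6·1)=275/1396, b=Δ4−h4·(2M4+M5)/6=-423/698
t_q=31/4 → seg 4, τ=3/4; S=-2+-423/698·τ+-825/1396·τ²+275/1396·τ³=-241571/89344

  seg 0: a=0 b=-1968/349 c=0 d=635/698
  seg 1: a=-4 b=1842/349 c=1905/349 d=-1304/349
  seg 2: a=3 b=1740/349 c=-2007/349 d=3501/2792
  seg 3: a=0 b=-2073/698 c=2475/1396 d=-275/698
  seg 4: a=-2 b=-423/698 c=-825/1396 d=275/1396
S(31/4) = -241571/89344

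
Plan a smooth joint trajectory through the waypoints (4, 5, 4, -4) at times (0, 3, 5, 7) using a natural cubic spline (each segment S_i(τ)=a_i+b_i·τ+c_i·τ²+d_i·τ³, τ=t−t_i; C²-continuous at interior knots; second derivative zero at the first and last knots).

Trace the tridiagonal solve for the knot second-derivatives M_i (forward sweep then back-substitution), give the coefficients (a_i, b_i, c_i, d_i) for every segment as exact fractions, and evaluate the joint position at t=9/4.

Δ: Δ0=1/3, Δ1=-1/2, Δ2=-4
row 1: diag=10, rhs=-5; c'=1/5, d'=-1/2
row 2: denom=8−2·1/5=38/5; d'=(-21−2·-1/2)/(38/5)=-50/19
back: M2=-50/19
back: M1=-1/2−1/5·-50/19=1/38
M: M0=0, M1=1/38, M2=-50/19, M3=0
seg 0: a=4, c=M0/2=0, d=(M1−M0)/(6·3)=1/684, b=Δ0−h0·(2M0+M1)/6=73/228
seg 1: a=5, c=M1/2=1/76, d=(M2−M1)/(6·2)=-101/456, b=Δ1−h1·(2M1+M2)/6=41/114
seg 2: a=4, c=M2/2=-25/19, d=(M3−M2)/(6·2)=25/114, b=Δ2−h2·(2M2+M3)/6=-128/57
t_q=9/4 → seg 0, τ=9/4; S=4+73/228·τ+0·τ²+1/684·τ³=23041/4864

  seg 0: a=4 b=73/228 c=0 d=1/684
  seg 1: a=5 b=41/114 c=1/76 d=-101/456
  seg 2: a=4 b=-128/57 c=-25/19 d=25/114
S(9/4) = 23041/4864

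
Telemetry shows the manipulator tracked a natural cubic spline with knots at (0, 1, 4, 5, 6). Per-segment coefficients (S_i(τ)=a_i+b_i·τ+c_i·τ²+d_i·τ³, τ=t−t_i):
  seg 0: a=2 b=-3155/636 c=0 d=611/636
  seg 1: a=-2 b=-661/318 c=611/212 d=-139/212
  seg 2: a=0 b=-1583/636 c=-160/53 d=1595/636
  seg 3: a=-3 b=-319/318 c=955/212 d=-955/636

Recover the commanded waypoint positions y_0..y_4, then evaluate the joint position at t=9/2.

y_0 = S_0(0) = a_0 = 2
y_1 = S_1(0) = a_1 = -2
y_2 = S_2(0) = a_2 = 0
y_3 = S_3(0) = a_3 = -3
y_4 = S_3(1) = -1
t_q=9/2 is in segment 2 (τ=1/2); S_2(τ)=-2859/1696

y_0=2 y_1=-2 y_2=0 y_3=-3 y_4=-1
S(9/2) = -2859/1696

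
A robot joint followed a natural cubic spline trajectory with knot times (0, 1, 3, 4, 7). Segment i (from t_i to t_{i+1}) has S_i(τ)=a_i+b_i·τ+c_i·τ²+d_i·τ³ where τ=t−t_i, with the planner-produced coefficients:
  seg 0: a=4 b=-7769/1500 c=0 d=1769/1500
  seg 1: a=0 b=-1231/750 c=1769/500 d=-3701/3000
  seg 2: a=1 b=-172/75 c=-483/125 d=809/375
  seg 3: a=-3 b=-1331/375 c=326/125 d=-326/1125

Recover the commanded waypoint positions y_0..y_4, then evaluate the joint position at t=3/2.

y_0=4 y_1=0 y_2=1 y_3=-3 y_4=2
S(3/2) = -723/8000

y_0 = S_0(0) = a_0 = 4
y_1 = S_1(0) = a_1 = 0
y_2 = S_2(0) = a_2 = 1
y_3 = S_3(0) = a_3 = -3
y_4 = S_3(3) = 2
t_q=3/2 is in segment 1 (τ=1/2); S_1(τ)=-723/8000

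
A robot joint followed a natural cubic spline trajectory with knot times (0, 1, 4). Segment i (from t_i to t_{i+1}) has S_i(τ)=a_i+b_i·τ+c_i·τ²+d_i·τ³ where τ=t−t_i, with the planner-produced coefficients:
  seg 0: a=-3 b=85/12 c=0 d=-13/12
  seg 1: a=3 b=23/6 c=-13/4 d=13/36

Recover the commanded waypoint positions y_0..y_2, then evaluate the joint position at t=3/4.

y_0=-3 y_1=3 y_2=-5
S(3/4) = 475/256

y_0 = S_0(0) = a_0 = -3
y_1 = S_1(0) = a_1 = 3
y_2 = S_1(3) = -5
t_q=3/4 is in segment 0 (τ=3/4); S_0(τ)=475/256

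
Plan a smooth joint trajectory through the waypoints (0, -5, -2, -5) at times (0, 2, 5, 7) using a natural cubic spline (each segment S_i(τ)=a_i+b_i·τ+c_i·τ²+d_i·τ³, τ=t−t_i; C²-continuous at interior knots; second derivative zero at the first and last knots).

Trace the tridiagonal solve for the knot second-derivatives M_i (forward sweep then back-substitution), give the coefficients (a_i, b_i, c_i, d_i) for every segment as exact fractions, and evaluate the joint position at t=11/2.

  seg 0: a=0 b=-625/182 c=0 d=85/364
  seg 1: a=-5 b=-115/182 c=255/182 d=-2/7
  seg 2: a=-2 b=11/182 c=-213/182 d=71/364
S(11/2) = -931/416

Δ: Δ0=-5/2, Δ1=1, Δ2=-3/2
row 1: diag=10, rhs=21; c'=3/10, d'=21/10
row 2: denom=10−3·3/10=91/10; d'=(-15−3·21/10)/(91/10)=-213/91
back: M2=-213/91
back: M1=21/10−3/10·-213/91=255/91
M: M0=0, M1=255/91, M2=-213/91, M3=0
seg 0: a=0, c=M0/2=0, d=(M1−M0)/(6·2)=85/364, b=Δ0−h0·(2M0+M1)/6=-625/182
seg 1: a=-5, c=M1/2=255/182, d=(M2−M1)/(6·3)=-2/7, b=Δ1−h1·(2M1+M2)/6=-115/182
seg 2: a=-2, c=M2/2=-213/182, d=(M3−M2)/(6·2)=71/364, b=Δ2−h2·(2M2+M3)/6=11/182
t_q=11/2 → seg 2, τ=1/2; S=-2+11/182·τ+-213/182·τ²+71/364·τ³=-931/416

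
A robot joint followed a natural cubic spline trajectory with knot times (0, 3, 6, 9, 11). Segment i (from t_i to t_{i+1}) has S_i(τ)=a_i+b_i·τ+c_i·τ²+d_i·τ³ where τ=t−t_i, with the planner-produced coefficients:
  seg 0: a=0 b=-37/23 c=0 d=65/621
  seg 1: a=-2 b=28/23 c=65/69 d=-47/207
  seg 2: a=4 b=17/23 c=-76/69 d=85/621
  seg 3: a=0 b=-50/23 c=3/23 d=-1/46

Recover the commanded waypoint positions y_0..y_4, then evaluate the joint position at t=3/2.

y_0 = S_0(0) = a_0 = 0
y_1 = S_1(0) = a_1 = -2
y_2 = S_2(0) = a_2 = 4
y_3 = S_3(0) = a_3 = 0
y_4 = S_3(2) = -4
t_q=3/2 is in segment 0 (τ=3/2); S_0(τ)=-379/184

y_0=0 y_1=-2 y_2=4 y_3=0 y_4=-4
S(3/2) = -379/184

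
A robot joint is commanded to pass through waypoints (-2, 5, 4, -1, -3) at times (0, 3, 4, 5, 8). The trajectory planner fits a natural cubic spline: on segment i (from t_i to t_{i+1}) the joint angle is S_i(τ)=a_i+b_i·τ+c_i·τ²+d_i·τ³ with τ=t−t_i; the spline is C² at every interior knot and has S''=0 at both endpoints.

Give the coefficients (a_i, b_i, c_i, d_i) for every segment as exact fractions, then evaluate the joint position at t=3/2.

Δ: Δ0=7/3, Δ1=-1, Δ2=-5, Δ3=-2/3
row 1: diag=8, rhs=-20; c'=1/8, d'=-5/2
row 2: denom=4−1·1/8=31/8; d'=(-24−1·-5/2)/(31/8)=-172/31
row 3: denom=8−1·8/31=240/31; d'=(26−1·-172/31)/(240/31)=163/40
back: M3=163/40
back: M2=-172/31−8/31·163/40=-33/5
back: M1=-5/2−1/8·-33/5=-67/40
M: M0=0, M1=-67/40, M2=-33/5, M3=163/40, M4=0
seg 0: a=-2, c=M0/2=0, d=(M1−M0)/(6·3)=-67/720, b=Δ0−h0·(2M0+M1)/6=761/240
seg 1: a=5, c=M1/2=-67/80, d=(M2−M1)/(6·1)=-197/240, b=Δ1−h1·(2M1+M2)/6=79/120
seg 2: a=4, c=M2/2=-33/10, d=(M3−M2)/(6·1)=427/240, b=Δ2−h2·(2M2+M3)/6=-167/48
seg 3: a=-1, c=M3/2=163/80, d=(M4−M3)/(6·3)=-163/720, b=Δ3−h3·(2M3+M4)/6=-569/120
t_q=3/2 → seg 0, τ=3/2; S=-2+761/240·τ+0·τ²+-67/720·τ³=1563/640

  seg 0: a=-2 b=761/240 c=0 d=-67/720
  seg 1: a=5 b=79/120 c=-67/80 d=-197/240
  seg 2: a=4 b=-167/48 c=-33/10 d=427/240
  seg 3: a=-1 b=-569/120 c=163/80 d=-163/720
S(3/2) = 1563/640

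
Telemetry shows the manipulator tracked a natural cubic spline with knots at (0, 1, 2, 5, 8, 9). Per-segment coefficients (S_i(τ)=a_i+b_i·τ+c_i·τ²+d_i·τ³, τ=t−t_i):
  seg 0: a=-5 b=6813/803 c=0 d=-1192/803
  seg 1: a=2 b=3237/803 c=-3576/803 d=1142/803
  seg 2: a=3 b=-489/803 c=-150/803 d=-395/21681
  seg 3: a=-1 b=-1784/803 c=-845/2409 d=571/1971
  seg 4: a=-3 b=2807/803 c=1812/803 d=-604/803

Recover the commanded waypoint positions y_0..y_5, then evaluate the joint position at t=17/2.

y_0=-5 y_1=2 y_2=3 y_3=-1 y_4=-3 y_5=2
S(17/2) = -628/803

y_0 = S_0(0) = a_0 = -5
y_1 = S_1(0) = a_1 = 2
y_2 = S_2(0) = a_2 = 3
y_3 = S_3(0) = a_3 = -1
y_4 = S_4(0) = a_4 = -3
y_5 = S_4(1) = 2
t_q=17/2 is in segment 4 (τ=1/2); S_4(τ)=-628/803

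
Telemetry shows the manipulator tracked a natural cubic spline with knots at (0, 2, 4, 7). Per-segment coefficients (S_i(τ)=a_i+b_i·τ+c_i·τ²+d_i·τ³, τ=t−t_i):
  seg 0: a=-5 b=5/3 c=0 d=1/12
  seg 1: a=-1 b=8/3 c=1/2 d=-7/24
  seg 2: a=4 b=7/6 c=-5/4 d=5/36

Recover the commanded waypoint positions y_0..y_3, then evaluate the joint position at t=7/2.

y_0 = S_0(0) = a_0 = -5
y_1 = S_1(0) = a_1 = -1
y_2 = S_2(0) = a_2 = 4
y_3 = S_2(3) = 0
t_q=7/2 is in segment 1 (τ=3/2); S_1(τ)=201/64

y_0=-5 y_1=-1 y_2=4 y_3=0
S(7/2) = 201/64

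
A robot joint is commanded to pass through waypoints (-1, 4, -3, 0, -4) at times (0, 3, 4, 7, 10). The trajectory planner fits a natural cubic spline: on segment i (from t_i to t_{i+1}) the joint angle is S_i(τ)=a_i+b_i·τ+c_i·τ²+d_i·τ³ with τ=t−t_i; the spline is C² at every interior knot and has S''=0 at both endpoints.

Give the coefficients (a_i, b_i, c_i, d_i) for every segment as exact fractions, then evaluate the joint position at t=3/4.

Δ: Δ0=5/3, Δ1=-7, Δ2=1, Δ3=-4/3
row 1: diag=8, rhs=-52; c'=1/8, d'=-13/2
row 2: denom=8−1·1/8=63/8; d'=(48−1·-13/2)/(63/8)=436/63
row 3: denom=12−3·8/21=76/7; d'=(-14−3·436/63)/(76/7)=-365/114
back: M3=-365/114
back: M2=436/63−8/21·-365/114=464/57
back: M1=-13/2−1/8·464/57=-857/114
M: M0=0, M1=-857/114, M2=464/57, M3=-365/114, M4=0
seg 0: a=-1, c=M0/2=0, d=(M1−M0)/(6·3)=-857/2052, b=Δ0−h0·(2M0+M1)/6=1237/228
seg 1: a=4, c=M1/2=-857/228, d=(M2−M1)/(6·1)=595/228, b=Δ1−h1·(2M1+M2)/6=-667/114
seg 2: a=-3, c=M2/2=232/57, d=(M3−M2)/(6·3)=-431/684, b=Δ2−h2·(2M2+M3)/6=-421/76
seg 3: a=0, c=M3/2=-365/228, d=(M4−M3)/(6·3)=365/2052, b=Δ3−h3·(2M3+M4)/6=71/38
t_q=3/4 → seg 0, τ=3/4; S=-1+1237/228·τ+0·τ²+-857/2052·τ³=14071/4864

  seg 0: a=-1 b=1237/228 c=0 d=-857/2052
  seg 1: a=4 b=-667/114 c=-857/228 d=595/228
  seg 2: a=-3 b=-421/76 c=232/57 d=-431/684
  seg 3: a=0 b=71/38 c=-365/228 d=365/2052
S(3/4) = 14071/4864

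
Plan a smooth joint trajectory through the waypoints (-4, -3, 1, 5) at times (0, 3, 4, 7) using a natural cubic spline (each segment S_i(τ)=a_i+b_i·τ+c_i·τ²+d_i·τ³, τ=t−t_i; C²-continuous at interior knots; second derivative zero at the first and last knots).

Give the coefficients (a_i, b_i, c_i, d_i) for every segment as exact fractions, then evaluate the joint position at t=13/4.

  seg 0: a=-4 b=-25/21 c=0 d=32/189
  seg 1: a=-3 b=71/21 c=32/21 d=-19/21
  seg 2: a=1 b=26/7 c=-25/21 d=25/189
S(13/4) = -929/448

Δ: Δ0=1/3, Δ1=4, Δ2=4/3
row 1: diag=8, rhs=22; c'=1/8, d'=11/4
row 2: denom=8−1·1/8=63/8; d'=(-16−1·11/4)/(63/8)=-50/21
back: M2=-50/21
back: M1=11/4−1/8·-50/21=64/21
M: M0=0, M1=64/21, M2=-50/21, M3=0
seg 0: a=-4, c=M0/2=0, d=(M1−M0)/(6·3)=32/189, b=Δ0−h0·(2M0+M1)/6=-25/21
seg 1: a=-3, c=M1/2=32/21, d=(M2−M1)/(6·1)=-19/21, b=Δ1−h1·(2M1+M2)/6=71/21
seg 2: a=1, c=M2/2=-25/21, d=(M3−M2)/(6·3)=25/189, b=Δ2−h2·(2M2+M3)/6=26/7
t_q=13/4 → seg 1, τ=1/4; S=-3+71/21·τ+32/21·τ²+-19/21·τ³=-929/448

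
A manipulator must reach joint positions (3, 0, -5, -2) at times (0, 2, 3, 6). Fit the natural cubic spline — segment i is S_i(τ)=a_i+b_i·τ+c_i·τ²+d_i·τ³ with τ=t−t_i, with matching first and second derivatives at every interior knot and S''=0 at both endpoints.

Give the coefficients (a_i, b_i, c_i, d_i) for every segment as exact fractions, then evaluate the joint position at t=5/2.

Δ: Δ0=-3/2, Δ1=-5, Δ2=1
row 1: diag=6, rhs=-21; c'=1/6, d'=-7/2
row 2: denom=8−1·1/6=47/6; d'=(36−1·-7/2)/(47/6)=237/47
back: M2=237/47
back: M1=-7/2−1/6·237/47=-204/47
M: M0=0, M1=-204/47, M2=237/47, M3=0
seg 0: a=3, c=M0/2=0, d=(M1−M0)/(6·2)=-17/47, b=Δ0−h0·(2M0+M1)/6=-5/94
seg 1: a=0, c=M1/2=-102/47, d=(M2−M1)/(6·1)=147/94, b=Δ1−h1·(2M1+M2)/6=-413/94
seg 2: a=-5, c=M2/2=237/94, d=(M3−M2)/(6·3)=-79/282, b=Δ2−h2·(2M2+M3)/6=-190/47
t_q=5/2 → seg 1, τ=1/2; S=0+-413/94·τ+-102/47·τ²+147/94·τ³=-1913/752

  seg 0: a=3 b=-5/94 c=0 d=-17/47
  seg 1: a=0 b=-413/94 c=-102/47 d=147/94
  seg 2: a=-5 b=-190/47 c=237/94 d=-79/282
S(5/2) = -1913/752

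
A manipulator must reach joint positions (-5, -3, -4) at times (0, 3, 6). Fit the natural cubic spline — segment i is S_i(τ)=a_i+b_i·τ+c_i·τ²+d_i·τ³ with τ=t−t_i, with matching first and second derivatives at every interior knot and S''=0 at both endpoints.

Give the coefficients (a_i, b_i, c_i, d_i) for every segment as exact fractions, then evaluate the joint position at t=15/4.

  seg 0: a=-5 b=11/12 c=0 d=-1/36
  seg 1: a=-3 b=1/6 c=-1/4 d=1/36
S(15/4) = -769/256

Δ: Δ0=2/3, Δ1=-1/3
row 1: diag=12, rhs=-6; c'=1/4, d'=-1/2
back: M1=-1/2
M: M0=0, M1=-1/2, M2=0
seg 0: a=-5, c=M0/2=0, d=(M1−M0)/(6·3)=-1/36, b=Δ0−h0·(2M0+M1)/6=11/12
seg 1: a=-3, c=M1/2=-1/4, d=(M2−M1)/(6·3)=1/36, b=Δ1−h1·(2M1+M2)/6=1/6
t_q=15/4 → seg 1, τ=3/4; S=-3+1/6·τ+-1/4·τ²+1/36·τ³=-769/256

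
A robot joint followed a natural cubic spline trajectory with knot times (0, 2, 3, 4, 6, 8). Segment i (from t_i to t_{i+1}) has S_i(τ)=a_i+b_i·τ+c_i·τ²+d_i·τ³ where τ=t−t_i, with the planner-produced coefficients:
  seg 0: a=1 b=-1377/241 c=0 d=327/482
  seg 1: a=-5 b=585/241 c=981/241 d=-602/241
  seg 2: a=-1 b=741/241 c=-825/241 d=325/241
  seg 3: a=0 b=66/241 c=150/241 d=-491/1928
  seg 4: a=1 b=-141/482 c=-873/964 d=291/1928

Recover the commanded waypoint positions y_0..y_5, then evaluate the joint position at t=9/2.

y_0 = S_0(0) = a_0 = 1
y_1 = S_1(0) = a_1 = -5
y_2 = S_2(0) = a_2 = -1
y_3 = S_3(0) = a_3 = 0
y_4 = S_4(0) = a_4 = 1
y_5 = S_4(2) = -2
t_q=9/2 is in segment 3 (τ=1/2); S_3(τ)=4021/15424

y_0=1 y_1=-5 y_2=-1 y_3=0 y_4=1 y_5=-2
S(9/2) = 4021/15424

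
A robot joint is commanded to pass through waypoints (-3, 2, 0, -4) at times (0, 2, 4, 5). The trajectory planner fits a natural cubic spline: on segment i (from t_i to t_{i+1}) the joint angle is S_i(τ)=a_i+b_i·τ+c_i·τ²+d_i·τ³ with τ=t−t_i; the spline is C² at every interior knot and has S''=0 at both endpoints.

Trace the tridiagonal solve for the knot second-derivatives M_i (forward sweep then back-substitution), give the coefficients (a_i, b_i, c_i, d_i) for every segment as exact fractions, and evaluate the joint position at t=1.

  seg 0: a=-3 b=35/11 c=0 d=-15/88
  seg 1: a=2 b=25/22 c=-45/44 d=-1/44
  seg 2: a=0 b=-71/22 c=-51/44 d=17/44
S(1) = 1/88

Δ: Δ0=5/2, Δ1=-1, Δ2=-4
row 1: diag=8, rhs=-21; c'=1/4, d'=-21/8
row 2: denom=6−2·1/4=11/2; d'=(-18−2·-21/8)/(11/2)=-51/22
back: M2=-51/22
back: M1=-21/8−1/4·-51/22=-45/22
M: M0=0, M1=-45/22, M2=-51/22, M3=0
seg 0: a=-3, c=M0/2=0, d=(M1−M0)/(6·2)=-15/88, b=Δ0−h0·(2M0+M1)/6=35/11
seg 1: a=2, c=M1/2=-45/44, d=(M2−M1)/(6·2)=-1/44, b=Δ1−h1·(2M1+M2)/6=25/22
seg 2: a=0, c=M2/2=-51/44, d=(M3−M2)/(6·1)=17/44, b=Δ2−h2·(2M2+M3)/6=-71/22
t_q=1 → seg 0, τ=1; S=-3+35/11·τ+0·τ²+-15/88·τ³=1/88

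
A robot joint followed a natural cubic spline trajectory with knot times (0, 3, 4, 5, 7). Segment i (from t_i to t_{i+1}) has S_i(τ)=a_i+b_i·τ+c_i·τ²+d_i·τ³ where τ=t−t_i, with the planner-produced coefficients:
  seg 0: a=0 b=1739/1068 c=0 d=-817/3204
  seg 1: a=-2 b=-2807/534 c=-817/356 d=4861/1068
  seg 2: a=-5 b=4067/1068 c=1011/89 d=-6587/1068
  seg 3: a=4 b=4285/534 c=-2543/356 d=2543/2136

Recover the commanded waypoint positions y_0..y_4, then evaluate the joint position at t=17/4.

y_0=0 y_1=-2 y_2=-5 y_3=4 y_4=1
S(17/4) = -78249/22784

y_0 = S_0(0) = a_0 = 0
y_1 = S_1(0) = a_1 = -2
y_2 = S_2(0) = a_2 = -5
y_3 = S_3(0) = a_3 = 4
y_4 = S_3(2) = 1
t_q=17/4 is in segment 2 (τ=1/4); S_2(τ)=-78249/22784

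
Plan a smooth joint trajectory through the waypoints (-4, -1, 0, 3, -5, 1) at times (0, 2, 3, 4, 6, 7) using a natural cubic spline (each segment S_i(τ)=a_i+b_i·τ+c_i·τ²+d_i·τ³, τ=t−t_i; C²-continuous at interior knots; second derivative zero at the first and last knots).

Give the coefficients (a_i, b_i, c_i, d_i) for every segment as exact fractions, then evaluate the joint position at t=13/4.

Δ: Δ0=3/2, Δ1=1, Δ2=3, Δ3=-4, Δ4=6
row 1: diag=6, rhs=-3; c'=1/6, d'=-1/2
row 2: denom=4−1·1/6=23/6; d'=(12−1·-1/2)/(23/6)=75/23
row 3: denom=6−1·6/23=132/23; d'=(-42−1·75/23)/(132/23)=-347/44
row 4: denom=6−2·23/66=175/33; d'=(60−2·-347/44)/(175/33)=5001/350
back: M4=5001/350
back: M3=-347/44−23/66·5001/350=-4503/350
back: M2=75/23−6/23·-4503/350=1158/175
back: M1=-1/2−1/6·1158/175=-561/350
M: M0=0, M1=-561/350, M2=1158/175, M3=-4503/350, M4=5001/350, M5=0
seg 0: a=-4, c=M0/2=0, d=(M1−M0)/(6·2)=-187/1400, b=Δ0−h0·(2M0+M1)/6=356/175
seg 1: a=-1, c=M1/2=-561/700, d=(M2−M1)/(6·1)=137/100, b=Δ1−h1·(2M1+M2)/6=151/350
seg 2: a=0, c=M2/2=579/175, d=(M3−M2)/(6·1)=-2273/700, b=Δ2−h2·(2M2+M3)/6=2057/700
seg 3: a=3, c=M3/2=-4503/700, d=(M4−M3)/(6·2)=396/175, b=Δ3−h3·(2M3+M4)/6=-13/70
seg 4: a=-5, c=M4/2=5001/700, d=(M5−M4)/(6·1)=-1667/700, b=Δ4−h4·(2M4+M5)/6=433/350
t_q=13/4 → seg 2, τ=1/4; S=0+2057/700·τ+579/175·τ²+-2273/700·τ³=39903/44800

  seg 0: a=-4 b=356/175 c=0 d=-187/1400
  seg 1: a=-1 b=151/350 c=-561/700 d=137/100
  seg 2: a=0 b=2057/700 c=579/175 d=-2273/700
  seg 3: a=3 b=-13/70 c=-4503/700 d=396/175
  seg 4: a=-5 b=433/350 c=5001/700 d=-1667/700
S(13/4) = 39903/44800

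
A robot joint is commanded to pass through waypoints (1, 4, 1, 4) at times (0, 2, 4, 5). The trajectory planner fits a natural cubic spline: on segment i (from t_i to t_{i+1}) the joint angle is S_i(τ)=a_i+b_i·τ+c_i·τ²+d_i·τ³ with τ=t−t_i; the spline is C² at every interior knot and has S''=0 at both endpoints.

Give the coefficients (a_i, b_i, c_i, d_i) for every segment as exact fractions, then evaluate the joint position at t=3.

Δ: Δ0=3/2, Δ1=-3/2, Δ2=3
row 1: diag=8, rhs=-18; c'=1/4, d'=-9/4
row 2: denom=6−2·1/4=11/2; d'=(27−2·-9/4)/(11/2)=63/11
back: M2=63/11
back: M1=-9/4−1/4·63/11=-81/22
M: M0=0, M1=-81/22, M2=63/11, M3=0
seg 0: a=1, c=M0/2=0, d=(M1−M0)/(6·2)=-27/88, b=Δ0−h0·(2M0+M1)/6=30/11
seg 1: a=4, c=M1/2=-81/44, d=(M2−M1)/(6·2)=69/88, b=Δ1−h1·(2M1+M2)/6=-21/22
seg 2: a=1, c=M2/2=63/22, d=(M3−M2)/(6·1)=-21/22, b=Δ2−h2·(2M2+M3)/6=12/11
t_q=3 → seg 1, τ=1; S=4+-21/22·τ+-81/44·τ²+69/88·τ³=175/88

  seg 0: a=1 b=30/11 c=0 d=-27/88
  seg 1: a=4 b=-21/22 c=-81/44 d=69/88
  seg 2: a=1 b=12/11 c=63/22 d=-21/22
S(3) = 175/88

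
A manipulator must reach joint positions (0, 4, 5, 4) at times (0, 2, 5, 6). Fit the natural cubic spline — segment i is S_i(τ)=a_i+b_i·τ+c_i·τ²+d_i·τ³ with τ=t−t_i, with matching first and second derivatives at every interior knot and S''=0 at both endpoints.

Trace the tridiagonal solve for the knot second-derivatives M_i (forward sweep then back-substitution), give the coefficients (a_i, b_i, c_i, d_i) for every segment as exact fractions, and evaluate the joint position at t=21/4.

  seg 0: a=0 b=482/213 c=0 d=-14/213
  seg 1: a=4 b=314/213 c=-28/71 d=1/213
  seg 2: a=5 b=-163/213 c=-25/71 d=25/213
S(21/4) = 21759/4544

Δ: Δ0=2, Δ1=1/3, Δ2=-1
row 1: diag=10, rhs=-10; c'=3/10, d'=-1
row 2: denom=8−3·3/10=71/10; d'=(-8−3·-1)/(71/10)=-50/71
back: M2=-50/71
back: M1=-1−3/10·-50/71=-56/71
M: M0=0, M1=-56/71, M2=-50/71, M3=0
seg 0: a=0, c=M0/2=0, d=(M1−M0)/(6·2)=-14/213, b=Δ0−h0·(2M0+M1)/6=482/213
seg 1: a=4, c=M1/2=-28/71, d=(M2−M1)/(6·3)=1/213, b=Δ1−h1·(2M1+M2)/6=314/213
seg 2: a=5, c=M2/2=-25/71, d=(M3−M2)/(6·1)=25/213, b=Δ2−h2·(2M2+M3)/6=-163/213
t_q=21/4 → seg 2, τ=1/4; S=5+-163/213·τ+-25/71·τ²+25/213·τ³=21759/4544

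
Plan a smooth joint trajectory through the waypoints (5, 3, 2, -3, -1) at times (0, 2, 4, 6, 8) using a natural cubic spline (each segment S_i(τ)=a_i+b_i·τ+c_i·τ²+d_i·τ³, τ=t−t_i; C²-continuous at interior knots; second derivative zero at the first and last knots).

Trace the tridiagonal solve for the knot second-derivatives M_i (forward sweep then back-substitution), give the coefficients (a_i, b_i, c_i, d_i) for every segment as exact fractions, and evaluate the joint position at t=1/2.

Δ: Δ0=-1, Δ1=-1/2, Δ2=-5/2, Δ3=1
row 1: diag=8, rhs=3; c'=1/4, d'=3/8
row 2: denom=8−2·1/4=15/2; d'=(-12−2·3/8)/(15/2)=-17/10
row 3: denom=8−2·4/15=112/15; d'=(21−2·-17/10)/(112/15)=183/56
back: M3=183/56
back: M2=-17/10−4/15·183/56=-18/7
back: M1=3/8−1/4·-18/7=57/56
M: M0=0, M1=57/56, M2=-18/7, M3=183/56, M4=0
seg 0: a=5, c=M0/2=0, d=(M1−M0)/(6·2)=19/224, b=Δ0−h0·(2M0+M1)/6=-75/56
seg 1: a=3, c=M1/2=57/112, d=(M2−M1)/(6·2)=-67/224, b=Δ1−h1·(2M1+M2)/6=-9/28
seg 2: a=2, c=M2/2=-9/7, d=(M3−M2)/(6·2)=109/224, b=Δ2−h2·(2M2+M3)/6=-15/8
seg 3: a=-3, c=M3/2=183/112, d=(M4−M3)/(6·2)=-61/224, b=Δ3−h3·(2M3+M4)/6=-33/28
t_q=1/2 → seg 0, τ=1/2; S=5+-75/56·τ+0·τ²+19/224·τ³=7779/1792

  seg 0: a=5 b=-75/56 c=0 d=19/224
  seg 1: a=3 b=-9/28 c=57/112 d=-67/224
  seg 2: a=2 b=-15/8 c=-9/7 d=109/224
  seg 3: a=-3 b=-33/28 c=183/112 d=-61/224
S(1/2) = 7779/1792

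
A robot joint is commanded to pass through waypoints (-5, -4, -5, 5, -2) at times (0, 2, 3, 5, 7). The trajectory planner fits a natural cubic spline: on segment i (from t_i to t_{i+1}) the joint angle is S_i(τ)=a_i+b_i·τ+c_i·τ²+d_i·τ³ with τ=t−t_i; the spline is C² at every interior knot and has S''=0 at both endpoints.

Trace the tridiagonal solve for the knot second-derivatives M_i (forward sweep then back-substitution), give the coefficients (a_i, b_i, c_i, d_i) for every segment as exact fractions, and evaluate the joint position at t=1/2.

  seg 0: a=-5 b=195/128 c=0 d=-131/512
  seg 1: a=-4 b=-99/64 c=-393/256 d=533/256
  seg 2: a=-5 b=417/256 c=603/128 d=-1549/1024
  seg 3: a=5 b=297/128 c=-2235/512 d=745/1024
S(1/2) = -17491/4096

Δ: Δ0=1/2, Δ1=-1, Δ2=5, Δ3=-7/2
row 1: diag=6, rhs=-9; c'=1/6, d'=-3/2
row 2: denom=6−1·1/6=35/6; d'=(36−1·-3/2)/(35/6)=45/7
row 3: denom=8−2·12/35=256/35; d'=(-51−2·45/7)/(256/35)=-2235/256
back: M3=-2235/256
back: M2=45/7−12/35·-2235/256=603/64
back: M1=-3/2−1/6·603/64=-393/128
M: M0=0, M1=-393/128, M2=603/64, M3=-2235/256, M4=0
seg 0: a=-5, c=M0/2=0, d=(M1−M0)/(6·2)=-131/512, b=Δ0−h0·(2M0+M1)/6=195/128
seg 1: a=-4, c=M1/2=-393/256, d=(M2−M1)/(6·1)=533/256, b=Δ1−h1·(2M1+M2)/6=-99/64
seg 2: a=-5, c=M2/2=603/128, d=(M3−M2)/(6·2)=-1549/1024, b=Δ2−h2·(2M2+M3)/6=417/256
seg 3: a=5, c=M3/2=-2235/512, d=(M4−M3)/(6·2)=745/1024, b=Δ3−h3·(2M3+M4)/6=297/128
t_q=1/2 → seg 0, τ=1/2; S=-5+195/128·τ+0·τ²+-131/512·τ³=-17491/4096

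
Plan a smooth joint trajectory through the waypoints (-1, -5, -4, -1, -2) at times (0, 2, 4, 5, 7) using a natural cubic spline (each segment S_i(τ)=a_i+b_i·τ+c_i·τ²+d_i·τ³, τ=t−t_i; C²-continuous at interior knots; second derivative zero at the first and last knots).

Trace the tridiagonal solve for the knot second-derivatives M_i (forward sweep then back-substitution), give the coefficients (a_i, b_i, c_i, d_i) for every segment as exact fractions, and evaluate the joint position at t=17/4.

Δ: Δ0=-2, Δ1=1/2, Δ2=3, Δ3=-1/2
row 1: diag=8, rhs=15; c'=1/4, d'=15/8
row 2: denom=6−2·1/4=11/2; d'=(15−2·15/8)/(11/2)=45/22
row 3: denom=6−1·2/11=64/11; d'=(-21−1·45/22)/(64/11)=-507/128
back: M3=-507/128
back: M2=45/22−2/11·-507/128=177/64
back: M1=15/8−1/4·177/64=303/256
M: M0=0, M1=303/256, M2=177/64, M3=-507/128, M4=0
seg 0: a=-1, c=M0/2=0, d=(M1−M0)/(6·2)=101/1024, b=Δ0−h0·(2M0+M1)/6=-613/256
seg 1: a=-5, c=M1/2=303/512, d=(M2−M1)/(6·2)=135/1024, b=Δ1−h1·(2M1+M2)/6=-155/128
seg 2: a=-4, c=M2/2=177/128, d=(M3−M2)/(6·1)=-287/256, b=Δ2−h2·(2M2+M3)/6=701/256
seg 3: a=-1, c=M3/2=-507/256, d=(M4−M3)/(6·2)=169/512, b=Δ3−h3·(2M3+M4)/6=137/64
t_q=17/4 → seg 2, τ=1/4; S=-4+701/256·τ+177/128·τ²+-287/256·τ³=-53191/16384

  seg 0: a=-1 b=-613/256 c=0 d=101/1024
  seg 1: a=-5 b=-155/128 c=303/512 d=135/1024
  seg 2: a=-4 b=701/256 c=177/128 d=-287/256
  seg 3: a=-1 b=137/64 c=-507/256 d=169/512
S(17/4) = -53191/16384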